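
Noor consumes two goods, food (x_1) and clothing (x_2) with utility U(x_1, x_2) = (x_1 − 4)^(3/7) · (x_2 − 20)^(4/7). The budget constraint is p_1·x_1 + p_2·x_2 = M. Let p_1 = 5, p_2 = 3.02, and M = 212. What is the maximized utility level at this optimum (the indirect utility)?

Substituting into the budget: x_1* = 4 + 3/7·(M − 4·p_1 − 20·p_2)/p_1, and x_2* = 20 + 4/7·(…)/p_2.
Discretionary income = 212 − 4·5 − 20·3.02 = 131.6; x_1* = 4 + 3/7·131.6/5 = 15.28; x_2* = 20 + 4/7·131.6/3.02 = 44.9007.
Utility at the optimum: U(15.28, 44.9007) = 17.7347.

V = 17.7347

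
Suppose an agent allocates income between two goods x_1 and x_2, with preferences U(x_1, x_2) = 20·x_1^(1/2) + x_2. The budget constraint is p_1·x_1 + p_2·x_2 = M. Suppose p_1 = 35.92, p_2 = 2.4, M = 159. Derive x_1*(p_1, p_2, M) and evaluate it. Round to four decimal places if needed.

x_1* = 0.4464

MU_x_1 = 10/√x_1, MU_x_2 = 1. Tangency: 10/√x_1 = p_1/p_2.
Thus x_1* = (10·p_2/p_1)² — independent of M — with the rest of income spent on x_2.
Plugging in: x_1* = (10·2.4/35.92)² = 0.4464.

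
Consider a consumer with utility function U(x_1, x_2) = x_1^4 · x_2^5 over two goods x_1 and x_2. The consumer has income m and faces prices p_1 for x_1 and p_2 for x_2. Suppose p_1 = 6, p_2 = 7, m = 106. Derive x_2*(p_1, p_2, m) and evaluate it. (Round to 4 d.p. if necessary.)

Tangency: MRS = (4/5)·x_2/x_1 = p_1/p_2.
So 4·p_2·x_2 = 5·p_1·x_1; combined with the budget, a share 4/9 of income goes to x_1.
Demand: x_1*(p_1,p_2,m) = 4/9·m/p_1 and x_2* = 5/9·m/p_2.
At p_1=6, p_2=7, m=106: x_2* = 5/9·106/7 = 8.4127.

x_2* = 8.4127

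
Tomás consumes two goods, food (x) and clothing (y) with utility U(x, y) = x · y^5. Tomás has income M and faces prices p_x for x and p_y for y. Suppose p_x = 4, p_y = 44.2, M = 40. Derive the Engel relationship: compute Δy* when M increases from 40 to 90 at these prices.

Δy* = 0.9427

The MRS is (1/5)·y/x. Set MRS = p_x/p_y.
Rearranging, p_y·y = 5·p_x·x. Substituting into the budget gives p_x·x·(1 + 5) = M.
Demand: x*(p_x,p_y,M) = 1/6·M/p_x and y* = 5/6·M/p_y.
At p_x=4, p_y=44.2, M=40: y* = 5/6·40/44.2 = 0.7541.
At M' = 90: y* = 1.6968. Change: 1.6968 − 0.7541 = 0.9427.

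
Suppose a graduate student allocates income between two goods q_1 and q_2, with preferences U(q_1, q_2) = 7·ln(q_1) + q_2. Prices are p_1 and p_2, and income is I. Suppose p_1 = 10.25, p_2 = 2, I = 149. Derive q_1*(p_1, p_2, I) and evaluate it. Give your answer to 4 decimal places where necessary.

q_1* = 1.3659

Set MRS = p_1/p_2: (7/q_1)/1 = p_1/p_2.
So q_1*(p_1,p_2) = 7·p_2/p_1, independent of income; and q_2* = (I − 7·p_2)/p_2.
At the given prices: q_1* = 7·2/10.25 = 1.3659.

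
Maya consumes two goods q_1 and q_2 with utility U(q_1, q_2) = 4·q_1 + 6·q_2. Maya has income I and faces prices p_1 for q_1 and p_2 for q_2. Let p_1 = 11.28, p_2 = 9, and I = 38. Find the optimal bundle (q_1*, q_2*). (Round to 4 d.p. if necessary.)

q_1* = 0, q_2* = 4.2222

Linear utility — the consumer picks whichever good has higher MU/price: 4/11.28 = 0.3546 vs 6/9 = 0.6667.
q_2 gives more utility per dollar, so spend all income on q_2: q_2* = I/p_2, q_1* = 0.
Numerically: q_1* = 0, q_2* = 4.2222.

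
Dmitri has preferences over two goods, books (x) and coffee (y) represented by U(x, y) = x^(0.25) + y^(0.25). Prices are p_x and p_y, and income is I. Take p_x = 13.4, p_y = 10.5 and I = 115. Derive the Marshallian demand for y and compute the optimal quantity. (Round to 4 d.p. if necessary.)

Substitute y = (y/x)·x into the budget: x* = I/(p_x + p_y·(y/x)).
Numerically y/x = 1.38427, so x* = 115/(13.4 + 10.5·1.38427) = 4.1167 and y* = 1.38427·4.1167 = 5.6987.

y* = 5.6987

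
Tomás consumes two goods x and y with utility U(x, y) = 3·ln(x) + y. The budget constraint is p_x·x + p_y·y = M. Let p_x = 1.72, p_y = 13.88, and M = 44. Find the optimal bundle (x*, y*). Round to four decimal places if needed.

MU_x = 3/x, MU_y = 1. Tangency: 3/x = p_x/p_y.
So x*(p_x,p_y) = 3·p_y/p_x, independent of income; and y* = (M − 3·p_y)/p_y.
At the given prices: x* = 3·13.88/1.72 = 24.2093, and y* = 0.17.

x* = 24.2093, y* = 0.17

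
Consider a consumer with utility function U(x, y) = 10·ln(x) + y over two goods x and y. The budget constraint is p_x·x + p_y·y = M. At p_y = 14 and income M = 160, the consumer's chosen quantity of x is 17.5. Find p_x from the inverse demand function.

p_x = 8

MU_x = 10/x, MU_y = 1. Tangency: 10/x = p_x/p_y.
So x*(p_x,p_y) = 10·p_y/p_x, independent of income; and y* = (M − 10·p_y)/p_y.
Set x* = 17.5 in the demand function and solve for p_x: p_x = 8.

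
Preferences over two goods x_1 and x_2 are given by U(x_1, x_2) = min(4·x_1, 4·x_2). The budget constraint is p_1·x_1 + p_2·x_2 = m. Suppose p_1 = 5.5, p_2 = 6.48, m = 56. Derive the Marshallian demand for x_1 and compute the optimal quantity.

x_1* = 4.6745

Demand: x_1*(p_1,p_2,m) = 4·m/(4·p_1 + 4·p_2), x_2* = 4·m/(4·p_1 + 4·p_2).
Here 4·5.5 + 4·6.48 = 47.92, giving x_1* = 4.6745.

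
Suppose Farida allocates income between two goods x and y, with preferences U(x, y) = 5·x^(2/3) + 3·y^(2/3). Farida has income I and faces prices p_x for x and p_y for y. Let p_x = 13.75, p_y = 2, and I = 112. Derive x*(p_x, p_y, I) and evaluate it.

x* = 0.7267

MRS = MU_x/MU_y = (5/3)·(y/x)^(1/3). Set equal to p_x/p_y.
Solve for the ratio: y/x = [(3/5)·p_x/p_y]^(3).
Substitute y = (y/x)·x into the budget: x* = I/(p_x + p_y·(y/x)).
Numerically y/x = 70.189453, so x* = 112/(13.75 + 2·70.189453) = 0.7267.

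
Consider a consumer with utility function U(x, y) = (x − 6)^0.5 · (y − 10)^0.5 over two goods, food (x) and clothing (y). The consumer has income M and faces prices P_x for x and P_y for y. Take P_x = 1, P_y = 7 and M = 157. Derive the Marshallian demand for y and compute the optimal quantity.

After buying the subsistence bundle (6, 10), a share 0.5 of the remaining income goes to x: x* = 6 + 0.5·(M − 6P_x − 10P_y)/P_x.
Discretionary income = 157 − 6·1 − 10·7 = 81; y* = 10 + 0.5·81/7 = 15.7857.

y* = 15.7857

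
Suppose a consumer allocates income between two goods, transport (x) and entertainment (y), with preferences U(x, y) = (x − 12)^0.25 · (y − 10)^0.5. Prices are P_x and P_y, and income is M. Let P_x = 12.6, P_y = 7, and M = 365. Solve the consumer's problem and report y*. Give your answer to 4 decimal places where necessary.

MRS = (1/2)·(y−10)/(x−12). Tangency with P_x/P_y gives y−10 = 2·(P_x/P_y)·(x−12).
After buying the subsistence bundle (12, 10), a share 1/3 of the remaining income goes to x: x* = 12 + 1/3·(M − 12P_x − 10P_y)/P_x.
Discretionary income = 365 − 12·12.6 − 10·7 = 143.8; y* = 10 + 2/3·143.8/7 = 23.6952.

y* = 23.6952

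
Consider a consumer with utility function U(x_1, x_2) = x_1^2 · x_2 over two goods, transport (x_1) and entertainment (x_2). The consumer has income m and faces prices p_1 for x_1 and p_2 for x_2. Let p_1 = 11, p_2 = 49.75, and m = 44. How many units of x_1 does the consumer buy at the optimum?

x_1* = 2.6667

The MRS is 2·x_2/x_1. Set MRS = p_1/p_2.
So 2·p_2·x_2 = p_1·x_1; combined with the budget, a share 2/3 of income goes to x_1.
Demand: x_1*(p_1,p_2,m) = 2/3·m/p_1 and x_2* = 1/3·m/p_2.
At p_1=11, p_2=49.75, m=44: x_1* = 2/3·44/11 = 2.6667.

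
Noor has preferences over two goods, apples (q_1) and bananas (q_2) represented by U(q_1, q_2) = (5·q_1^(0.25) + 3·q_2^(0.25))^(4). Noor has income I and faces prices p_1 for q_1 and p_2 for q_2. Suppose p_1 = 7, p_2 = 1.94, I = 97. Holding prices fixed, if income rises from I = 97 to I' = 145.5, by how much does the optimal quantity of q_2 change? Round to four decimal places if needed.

Δq_2* = 10.9249

MRS = MU_q_1/MU_q_2 = (5/3)·(q_2/q_1)^(0.75). Set equal to p_1/p_2.
Solve for the ratio: q_2/q_1 = [(3/5)·p_1/p_2]^(4/3).
With the ratio pinned down, the budget gives q_1* = I/(p_1 + p_2·(q_2/q_1)) and q_2* = (q_2/q_1)·q_1*.
Numerically q_2/q_1 = 2.80068, so q_1* = 97/(7 + 1.94·2.80068) = 7.8016 and q_2* = 2.80068·7.8016 = 21.8498.
At I' = 145.5: q_2* = 32.7747. Change: 32.7747 − 21.8498 = 10.9249.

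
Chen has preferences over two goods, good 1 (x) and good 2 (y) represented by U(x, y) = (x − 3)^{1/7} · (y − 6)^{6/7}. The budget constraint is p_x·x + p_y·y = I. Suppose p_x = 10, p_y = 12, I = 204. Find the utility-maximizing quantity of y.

Let x' = x−3, y' = y−6. MRS = (1/6)·y'/x' = p_x/p_y.
After buying the subsistence bundle (3, 6), a share 1/7 of the remaining income goes to x: x* = 3 + 1/7·(I − 3p_x − 6p_y)/p_x.
Discretionary income = 204 − 3·10 − 6·12 = 102; y* = 6 + 6/7·102/12 = 13.2857.

y* = 13.2857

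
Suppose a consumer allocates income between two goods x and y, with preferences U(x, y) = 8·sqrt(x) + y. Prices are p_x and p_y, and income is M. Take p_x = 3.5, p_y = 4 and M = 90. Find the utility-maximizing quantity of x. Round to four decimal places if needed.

x* = 20.898

Set MRS = p_x/p_y: 4·x^(−1/2) = p_x/p_y.
Thus x* = (4·p_y/p_x)² — independent of M — with the rest of income spent on y.
Plugging in: x* = (4·4/3.5)² = 20.898.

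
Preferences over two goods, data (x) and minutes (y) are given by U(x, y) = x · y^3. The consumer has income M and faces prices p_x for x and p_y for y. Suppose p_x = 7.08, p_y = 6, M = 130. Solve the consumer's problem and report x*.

Tangency: MRS = (1/3)·y/x = p_x/p_y.
Rearranging, p_y·y = 3·p_x·x. Substituting into the budget gives p_x·x·(1 + 3) = M.
Demand: x*(p_x,p_y,M) = 0.25·M/p_x and y* = 0.75·M/p_y.
At p_x=7.08, p_y=6, M=130: x* = 0.25·130/7.08 = 4.5904.

x* = 4.5904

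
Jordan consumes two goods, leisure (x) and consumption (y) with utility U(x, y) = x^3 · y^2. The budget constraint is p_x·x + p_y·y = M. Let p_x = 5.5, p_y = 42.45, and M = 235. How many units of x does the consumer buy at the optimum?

x* = 25.6364

Tangency: MRS = (3/2)·y/x = p_x/p_y.
So 3·p_y·y = 2·p_x·x; combined with the budget, a share 0.6 of income goes to x.
Demand: x*(p_x,p_y,M) = 0.6·M/p_x and y* = 0.4·M/p_y.
At p_x=5.5, p_y=42.45, M=235: x* = 0.6·235/5.5 = 25.6364.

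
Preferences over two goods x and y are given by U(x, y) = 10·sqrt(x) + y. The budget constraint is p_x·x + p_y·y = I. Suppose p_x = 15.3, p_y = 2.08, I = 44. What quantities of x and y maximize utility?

x* = 0.462, y* = 17.7552

Plugging in: x* = (5·2.08/15.3)² = 0.462, y* = 17.7552.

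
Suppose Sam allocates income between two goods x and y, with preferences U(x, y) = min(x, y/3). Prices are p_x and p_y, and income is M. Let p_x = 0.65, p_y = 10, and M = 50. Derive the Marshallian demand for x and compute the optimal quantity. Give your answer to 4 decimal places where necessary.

Leontief preferences: the optimum is at the kink where x/1 = y/3, i.e. y = 3·x.
Budget: p_x·x + p_y·3·x = M, so (p_x + 3·p_y)·x = M.
Demand: x*(p_x,p_y,M) = M/(p_x + 3·p_y), y* = 3·M/(p_x + 3·p_y).
Here 0.65 + 3·10 = 30.65, giving x* = 1.6313.

x* = 1.6313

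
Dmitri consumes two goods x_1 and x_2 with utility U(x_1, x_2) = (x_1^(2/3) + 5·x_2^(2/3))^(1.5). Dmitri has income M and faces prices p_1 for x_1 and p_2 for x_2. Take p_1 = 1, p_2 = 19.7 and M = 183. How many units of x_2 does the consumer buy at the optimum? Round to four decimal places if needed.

MU_x_1 ∝ x_1^(-1/3), MU_x_2 ∝ 5·x_2^(-1/3), so MRS = (1/5)·(x_2/x_1)^(1/3) = p_1/p_2.
Solve for the ratio: x_2/x_1 = [5·p_1/p_2]^(3).
With the ratio pinned down, the budget gives x_1* = M/(p_1 + p_2·(x_2/x_1)) and x_2* = (x_2/x_1)·x_1*.
Numerically x_2/x_1 = 0.01635, so x_1* = 183/(1 + 19.7·0.01635) = 138.4172 and x_2* = 0.01635·138.4172 = 2.2631.

x_2* = 2.2631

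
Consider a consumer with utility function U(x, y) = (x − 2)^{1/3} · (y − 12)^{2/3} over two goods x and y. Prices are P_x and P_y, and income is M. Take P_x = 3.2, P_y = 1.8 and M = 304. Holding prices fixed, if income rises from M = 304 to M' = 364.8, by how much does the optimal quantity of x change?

Δx* = 6.3333

After buying the subsistence bundle (2, 12), a share 1/3 of the remaining income goes to x: x* = 2 + 1/3·(M − 2P_x − 12P_y)/P_x.
Discretionary income = 304 − 2·3.2 − 12·1.8 = 276; x* = 2 + 1/3·276/3.2 = 30.75.
At M' = 364.8: x* = 37.0833. Change: 37.0833 − 30.75 = 6.3333.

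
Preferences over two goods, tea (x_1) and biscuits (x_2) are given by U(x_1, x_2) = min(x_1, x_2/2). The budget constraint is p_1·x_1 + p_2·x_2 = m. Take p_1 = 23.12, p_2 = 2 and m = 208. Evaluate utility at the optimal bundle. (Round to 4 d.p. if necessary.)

V = 7.6696

Here 23.12 + 2·2 = 27.12, giving x_1* = 7.6696 and x_2* = 15.3392.
Utility at the optimum: U(7.6696, 15.3392) = 7.6696.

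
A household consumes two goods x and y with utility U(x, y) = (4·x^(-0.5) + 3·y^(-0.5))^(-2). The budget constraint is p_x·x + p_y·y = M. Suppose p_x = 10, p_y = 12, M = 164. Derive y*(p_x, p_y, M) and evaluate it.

y* = 6.3863

Numerically y/x = 0.731004, so x* = 164/(10 + 12·0.731004) = 8.7364 and y* = 0.731004·8.7364 = 6.3863.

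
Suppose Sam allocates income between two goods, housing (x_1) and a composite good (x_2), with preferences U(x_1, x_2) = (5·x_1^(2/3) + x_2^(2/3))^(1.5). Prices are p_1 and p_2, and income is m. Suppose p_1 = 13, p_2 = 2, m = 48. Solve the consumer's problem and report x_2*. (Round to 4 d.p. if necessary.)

x_2* = 6.0628

From the CES first-order condition, 5·(x_2/x_1)^(1/3) = p_1/p_2.
Hence x_2/x_1 = ((1/5)·p_1/p_2)^(1/(1/3)), i.e. raised to the 3 power.
Substitute x_2 = (x_2/x_1)·x_1 into the budget: x_1* = m/(p_1 + p_2·(x_2/x_1)).
Numerically x_2/x_1 = 2.197, so x_1* = 48/(13 + 2·2.197) = 2.7596 and x_2* = 2.197·2.7596 = 6.0628.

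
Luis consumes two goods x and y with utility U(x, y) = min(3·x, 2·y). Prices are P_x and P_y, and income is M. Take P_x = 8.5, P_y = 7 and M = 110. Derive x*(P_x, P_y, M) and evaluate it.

x* = 5.7895

Demand: x*(P_x,P_y,M) = 2·M/(2·P_x + 3·P_y), y* = 3·M/(2·P_x + 3·P_y).
Here 2·8.5 + 3·7 = 38, giving x* = 5.7895.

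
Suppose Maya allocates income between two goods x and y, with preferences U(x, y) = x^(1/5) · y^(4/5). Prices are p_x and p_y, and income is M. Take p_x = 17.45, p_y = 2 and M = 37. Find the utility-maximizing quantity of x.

At p_x=17.45, p_y=2, M=37: x* = 0.2·37/17.45 = 0.4241.

x* = 0.4241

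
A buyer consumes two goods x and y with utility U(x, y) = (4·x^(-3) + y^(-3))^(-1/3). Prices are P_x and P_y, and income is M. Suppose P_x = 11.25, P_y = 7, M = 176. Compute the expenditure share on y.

share on y = 0.3313

From the CES first-order condition, 4·(y/x)^(4) = P_x/P_y.
Solve for the ratio: y/x = [(1/4)·P_x/P_y]^(0.25).
Substitute y = (y/x)·x into the budget: x* = M/(P_x + P_y·(y/x)).
Numerically y/x = 0.796157, so x* = 176/(11.25 + 7·0.796157) = 10.4618 and y* = 0.796157·10.4618 = 8.3292.
Expenditure on y: 7·8.3292 = 58.3047; share = 0.3313.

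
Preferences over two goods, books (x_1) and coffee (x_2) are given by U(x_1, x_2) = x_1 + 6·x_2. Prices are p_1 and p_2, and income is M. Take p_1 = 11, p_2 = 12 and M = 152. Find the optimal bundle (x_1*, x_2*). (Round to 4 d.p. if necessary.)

Linear utility — the consumer picks whichever good has higher MU/price: 1/11 = 0.0909 vs 6/12 = 0.5.
x_2 gives more utility per dollar, so spend all income on x_2: x_2* = M/p_2, x_1* = 0.
Numerically: x_1* = 0, x_2* = 12.6667.

x_1* = 0, x_2* = 12.6667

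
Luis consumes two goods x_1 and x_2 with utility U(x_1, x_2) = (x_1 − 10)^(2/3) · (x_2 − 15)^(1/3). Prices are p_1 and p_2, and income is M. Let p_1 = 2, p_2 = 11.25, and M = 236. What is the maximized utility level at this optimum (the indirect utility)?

V = 7.029

This is Cobb-Douglas in (x_1−10, x_2−15): tangency gives 2/3·p_2·(x_2−15) = 1/3·p_1·(x_1−10).
Substituting into the budget: x_1* = 10 + 2/3·(M − 10·p_1 − 15·p_2)/p_1, and x_2* = 15 + 1/3·(…)/p_2.
Discretionary income = 236 − 10·2 − 15·11.25 = 47.25; x_1* = 10 + 2/3·47.25/2 = 25.75; x_2* = 15 + 1/3·47.25/11.25 = 16.4.
Utility at the optimum: U(25.75, 16.4) = 7.029.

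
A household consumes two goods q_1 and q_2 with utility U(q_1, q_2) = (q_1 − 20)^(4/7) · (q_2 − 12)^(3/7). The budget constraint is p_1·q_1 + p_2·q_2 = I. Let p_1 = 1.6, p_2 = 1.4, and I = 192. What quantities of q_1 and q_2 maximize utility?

Let q_1' = q_1−20, q_2' = q_2−12. MRS = (4/3)·q_2'/q_1' = p_1/p_2.
Substituting into the budget: q_1* = 20 + 4/7·(I − 20·p_1 − 12·p_2)/p_1, and q_2* = 12 + 3/7·(…)/p_2.
Discretionary income = 192 − 20·1.6 − 12·1.4 = 143.2; q_1* = 20 + 4/7·143.2/1.6 = 71.1429; q_2* = 12 + 3/7·143.2/1.4 = 55.8367.

q_1* = 71.1429, q_2* = 55.8367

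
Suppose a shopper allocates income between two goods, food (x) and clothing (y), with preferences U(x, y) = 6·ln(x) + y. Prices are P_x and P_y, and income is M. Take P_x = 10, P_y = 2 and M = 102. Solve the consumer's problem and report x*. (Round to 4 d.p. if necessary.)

At the given prices: x* = 6·2/10 = 1.2.

x* = 1.2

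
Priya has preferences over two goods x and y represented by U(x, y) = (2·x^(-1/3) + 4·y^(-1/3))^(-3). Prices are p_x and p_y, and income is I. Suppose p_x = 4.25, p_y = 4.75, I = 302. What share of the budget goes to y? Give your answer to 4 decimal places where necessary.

share on y = 0.6336

MRS = MU_x/MU_y = (1/2)·(y/x)^(4/3). Set equal to p_x/p_y.
Solve for the ratio: y/x = [2·p_x/p_y]^(0.75).
Substitute y = (y/x)·x into the budget: x* = I/(p_x + p_y·(y/x)).
Numerically y/x = 1.547191, so x* = 302/(4.25 + 4.75·1.547191) = 26.0364 and y* = 1.547191·26.0364 = 40.2832.
Expenditure on y: 4.75·40.2832 = 191.3454; share = 0.6336.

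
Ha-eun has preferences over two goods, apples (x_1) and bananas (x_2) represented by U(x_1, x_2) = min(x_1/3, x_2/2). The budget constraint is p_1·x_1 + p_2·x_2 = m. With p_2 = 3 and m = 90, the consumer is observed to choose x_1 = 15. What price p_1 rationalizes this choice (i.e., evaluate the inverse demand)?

p_1 = 4

Leontief preferences: the optimum is at the kink where x_1/3 = x_2/2, i.e. x_2 = (2/3)·x_1.
Budget: p_1·x_1 + p_2·(2/3)·x_1 = m, so (3·p_1 + 2·p_2)·x_1 = 3·m.
Demand: x_1*(p_1,p_2,m) = 3·m/(3·p_1 + 2·p_2), x_2* = 2·m/(3·p_1 + 2·p_2).
Set x_1* = 15 in the demand function and solve for p_1: p_1 = 4.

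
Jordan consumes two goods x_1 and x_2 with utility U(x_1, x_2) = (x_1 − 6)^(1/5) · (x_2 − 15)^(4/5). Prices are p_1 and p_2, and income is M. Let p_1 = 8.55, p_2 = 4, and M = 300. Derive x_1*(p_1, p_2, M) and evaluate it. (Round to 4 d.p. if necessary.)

x_1* = 10.414

MRS = (1/4)·(x_2−15)/(x_1−6). Tangency with p_1/p_2 gives x_2−15 = 4·(p_1/p_2)·(x_1−6).
Substituting into the budget: x_1* = 6 + 0.2·(M − 6·p_1 − 15·p_2)/p_1, and x_2* = 15 + 0.8·(…)/p_2.
Discretionary income = 300 − 6·8.55 − 15·4 = 188.7; x_1* = 6 + 0.2·188.7/8.55 = 10.414.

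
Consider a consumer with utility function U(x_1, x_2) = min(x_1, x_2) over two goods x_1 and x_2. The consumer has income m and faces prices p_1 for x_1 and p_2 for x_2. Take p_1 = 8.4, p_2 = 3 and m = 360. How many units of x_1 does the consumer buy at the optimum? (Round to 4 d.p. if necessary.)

Here 8.4 + 3 = 11.4, giving x_1* = 31.5789.

x_1* = 31.5789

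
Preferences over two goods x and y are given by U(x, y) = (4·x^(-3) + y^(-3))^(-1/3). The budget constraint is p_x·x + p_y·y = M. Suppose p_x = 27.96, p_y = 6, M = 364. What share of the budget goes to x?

share on x = 0.8177

From the CES first-order condition, 4·(y/x)^(4) = p_x/p_y.
Solve for the ratio: y/x = [(1/4)·p_x/p_y]^(0.25).
Substitute y = (y/x)·x into the budget: x* = M/(p_x + p_y·(y/x)).
Numerically y/x = 1.038919, so x* = 364/(27.96 + 6·1.038919) = 10.6453 and y* = 1.038919·10.6453 = 11.0596.
Expenditure on x: 27.96·10.6453 = 297.6424; share = 0.8177.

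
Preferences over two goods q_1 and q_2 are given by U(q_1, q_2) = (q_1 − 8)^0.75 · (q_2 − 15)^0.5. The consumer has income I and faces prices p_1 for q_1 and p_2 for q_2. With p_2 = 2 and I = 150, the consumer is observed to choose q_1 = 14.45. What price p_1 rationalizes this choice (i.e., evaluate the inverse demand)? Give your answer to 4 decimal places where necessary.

p_1 = 6.4

Let q_1' = q_1−8, q_2' = q_2−15. MRS = (3/2)·q_2'/q_1' = p_1/p_2.
After buying the subsistence bundle (8, 15), a share 0.6 of the remaining income goes to q_1: q_1* = 8 + 0.6·(I − 8p_1 − 15p_2)/p_1.
Set q_1* = 14.45 in the demand function and solve for p_1: p_1 = 6.4.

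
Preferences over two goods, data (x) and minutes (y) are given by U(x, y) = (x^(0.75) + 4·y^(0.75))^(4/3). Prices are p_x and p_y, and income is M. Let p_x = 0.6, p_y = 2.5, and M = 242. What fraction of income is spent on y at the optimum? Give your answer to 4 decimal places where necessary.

Substitute y = (y/x)·x into the budget: x* = M/(p_x + p_y·(y/x)).
Numerically y/x = 0.849347, so x* = 242/(0.6 + 2.5·0.849347) = 88.8606 and y* = 0.849347·88.8606 = 75.4735.
Expenditure on y: 2.5·75.4735 = 188.6836; share = 0.7797.

share on y = 0.7797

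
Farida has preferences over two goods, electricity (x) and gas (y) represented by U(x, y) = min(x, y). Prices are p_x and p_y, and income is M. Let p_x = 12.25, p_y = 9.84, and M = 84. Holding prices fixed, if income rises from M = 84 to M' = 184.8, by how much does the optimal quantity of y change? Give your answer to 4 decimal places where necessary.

Leontief preferences: the optimum is at the kink where x/1 = y/1, i.e. y = x.
Budget: p_x·x + p_y·x = M, so (p_x + p_y)·x = M.
Demand: x*(p_x,p_y,M) = M/(p_x + p_y), y* = M/(p_x + p_y).
Here 12.25 + 9.84 = 22.09, giving y* = 3.8026.
At M' = 184.8: y* = 8.3658. Change: 8.3658 − 3.8026 = 4.5632.

Δy* = 4.5632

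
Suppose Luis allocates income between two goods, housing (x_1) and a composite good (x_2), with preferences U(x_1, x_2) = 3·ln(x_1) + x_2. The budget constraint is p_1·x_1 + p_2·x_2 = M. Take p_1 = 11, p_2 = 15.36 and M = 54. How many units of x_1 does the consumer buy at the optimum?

MU_x_1 = 3/x_1, MU_x_2 = 1. Tangency: 3/x_1 = p_1/p_2.
So x_1*(p_1,p_2) = 3·p_2/p_1, independent of income; and x_2* = (M − 3·p_2)/p_2.
At the given prices: x_1* = 3·15.36/11 = 4.1891.

x_1* = 4.1891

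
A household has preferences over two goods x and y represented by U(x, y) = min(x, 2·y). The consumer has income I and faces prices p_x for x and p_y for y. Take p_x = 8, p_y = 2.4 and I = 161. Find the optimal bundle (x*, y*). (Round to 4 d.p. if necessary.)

x* = 17.5, y* = 8.75

With perfect complements, no substitution: consume in ratio x:y = 2:1.
Budget: p_x·x + p_y·(1/2)·x = I, so (2·p_x + p_y)·x = 2·I.
Demand: x*(p_x,p_y,I) = 2·I/(2·p_x + p_y), y* = I/(2·p_x + p_y).
Here 2·8 + 2.4 = 18.4, giving x* = 17.5 and y* = 8.75.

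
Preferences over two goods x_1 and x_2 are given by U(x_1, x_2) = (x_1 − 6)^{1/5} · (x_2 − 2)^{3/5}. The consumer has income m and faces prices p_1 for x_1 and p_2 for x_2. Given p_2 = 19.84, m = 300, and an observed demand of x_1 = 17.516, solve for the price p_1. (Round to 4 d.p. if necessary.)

MRS = (1/3)·(x_2−2)/(x_1−6). Tangency with p_1/p_2 gives x_2−2 = 3·(p_1/p_2)·(x_1−6).
After buying the subsistence bundle (6, 2), a share 0.25 of the remaining income goes to x_1: x_1* = 6 + 0.25·(m − 6p_1 − 2p_2)/p_1.
Set x_1* = 17.516 in the demand function and solve for p_1: p_1 = 5.

p_1 = 5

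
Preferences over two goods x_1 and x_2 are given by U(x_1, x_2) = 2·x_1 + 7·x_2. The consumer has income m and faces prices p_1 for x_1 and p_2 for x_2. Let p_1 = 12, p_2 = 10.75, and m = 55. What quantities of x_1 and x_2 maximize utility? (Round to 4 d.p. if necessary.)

Numerically: x_1* = 0, x_2* = 5.1163.

x_1* = 0, x_2* = 5.1163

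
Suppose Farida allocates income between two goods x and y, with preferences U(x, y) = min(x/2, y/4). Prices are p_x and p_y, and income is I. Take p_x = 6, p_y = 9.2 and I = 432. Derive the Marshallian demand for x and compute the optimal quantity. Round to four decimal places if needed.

Leontief preferences: the optimum is at the kink where x/2 = y/4, i.e. y = 2·x.
Budget: p_x·x + p_y·2·x = I, so (2·p_x + 4·p_y)·x = 2·I.
Demand: x*(p_x,p_y,I) = 2·I/(2·p_x + 4·p_y), y* = 4·I/(2·p_x + 4·p_y).
Here 2·6 + 4·9.2 = 48.8, giving x* = 17.7049.

x* = 17.7049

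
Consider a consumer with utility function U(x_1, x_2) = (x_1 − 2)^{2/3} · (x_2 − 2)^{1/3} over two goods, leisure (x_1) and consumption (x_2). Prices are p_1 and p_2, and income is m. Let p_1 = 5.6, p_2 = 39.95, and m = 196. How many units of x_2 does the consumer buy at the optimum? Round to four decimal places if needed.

This is Cobb-Douglas in (x_1−2, x_2−2): tangency gives 2/3·p_2·(x_2−2) = 1/3·p_1·(x_1−2).
After buying the subsistence bundle (2, 2), a share 2/3 of the remaining income goes to x_1: x_1* = 2 + 2/3·(m − 2p_1 − 2p_2)/p_1.
Discretionary income = 196 − 2·5.6 − 2·39.95 = 104.9; x_2* = 2 + 1/3·104.9/39.95 = 2.8753.

x_2* = 2.8753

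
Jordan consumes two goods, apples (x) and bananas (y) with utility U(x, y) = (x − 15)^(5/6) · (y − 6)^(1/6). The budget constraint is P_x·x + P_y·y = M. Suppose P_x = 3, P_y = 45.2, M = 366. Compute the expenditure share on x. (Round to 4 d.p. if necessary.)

MRS = 5·(y−6)/(x−15). Tangency with P_x/P_y gives y−6 = (1/5)·(P_x/P_y)·(x−15).
Substituting into the budget: x* = 15 + 5/6·(M − 15·P_x − 6·P_y)/P_x, and y* = 6 + 1/6·(…)/P_y.
Discretionary income = 366 − 15·3 − 6·45.2 = 49.8; x* = 15 + 5/6·49.8/3 = 28.8333; y* = 6 + 1/6·49.8/45.2 = 6.1836.
Expenditure on x: 3·28.8333 = 86.5; share = 0.2363.

share on x = 0.2363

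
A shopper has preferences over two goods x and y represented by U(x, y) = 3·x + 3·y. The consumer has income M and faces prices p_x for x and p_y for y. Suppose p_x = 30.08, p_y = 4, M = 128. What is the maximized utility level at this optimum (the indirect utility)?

Linear utility — the consumer picks whichever good has higher MU/price: 3/30.08 = 0.0997 vs 3/4 = 0.75.
y gives more utility per dollar, so spend all income on y: y* = M/p_y, x* = 0.
Numerically: x* = 0, y* = 32.
Utility at the optimum: U(0, 32) = 96.

V = 96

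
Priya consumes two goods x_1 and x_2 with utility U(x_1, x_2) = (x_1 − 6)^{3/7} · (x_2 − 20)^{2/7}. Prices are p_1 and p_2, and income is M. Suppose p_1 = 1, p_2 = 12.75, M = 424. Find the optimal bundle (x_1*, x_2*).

x_1* = 103.8, x_2* = 25.1137

This is Cobb-Douglas in (x_1−6, x_2−20): tangency gives 3/7·p_2·(x_2−20) = 2/7·p_1·(x_1−6).
Substituting into the budget: x_1* = 6 + 0.6·(M − 6·p_1 − 20·p_2)/p_1, and x_2* = 20 + 0.4·(…)/p_2.
Discretionary income = 424 − 6·1 − 20·12.75 = 163; x_1* = 6 + 0.6·163/1 = 103.8; x_2* = 20 + 0.4·163/12.75 = 25.1137.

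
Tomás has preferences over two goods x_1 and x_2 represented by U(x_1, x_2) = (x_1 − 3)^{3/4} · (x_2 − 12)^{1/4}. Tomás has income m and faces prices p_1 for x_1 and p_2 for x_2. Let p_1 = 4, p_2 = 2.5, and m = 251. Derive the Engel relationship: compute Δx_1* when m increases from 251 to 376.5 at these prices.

Let x_1' = x_1−3, x_2' = x_2−12. MRS = 3·x_2'/x_1' = p_1/p_2.
Substituting into the budget: x_1* = 3 + 0.75·(m − 3·p_1 − 12·p_2)/p_1, and x_2* = 12 + 0.25·(…)/p_2.
Discretionary income = 251 − 3·4 − 12·2.5 = 209; x_1* = 3 + 0.75·209/4 = 42.1875.
At m' = 376.5: x_1* = 65.7188. Change: 65.7188 − 42.1875 = 23.5312.

Δx_1* = 23.5312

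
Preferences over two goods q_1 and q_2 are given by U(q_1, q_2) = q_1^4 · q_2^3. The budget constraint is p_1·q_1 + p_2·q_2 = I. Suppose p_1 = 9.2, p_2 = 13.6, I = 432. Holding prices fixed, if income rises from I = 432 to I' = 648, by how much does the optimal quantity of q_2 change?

Δq_2* = 6.8067

MU_q_1/MU_q_2 = (4·q_2)/(3·q_1); tangency sets this equal to p_1/p_2.
So 4·p_2·q_2 = 3·p_1·q_1; combined with the budget, a share 4/7 of income goes to q_1.
Demand: q_1*(p_1,p_2,I) = 4/7·I/p_1 and q_2* = 3/7·I/p_2.
At p_1=9.2, p_2=13.6, I=432: q_2* = 3/7·432/13.6 = 13.6134.
At I' = 648: q_2* = 20.4202. Change: 20.4202 − 13.6134 = 6.8067.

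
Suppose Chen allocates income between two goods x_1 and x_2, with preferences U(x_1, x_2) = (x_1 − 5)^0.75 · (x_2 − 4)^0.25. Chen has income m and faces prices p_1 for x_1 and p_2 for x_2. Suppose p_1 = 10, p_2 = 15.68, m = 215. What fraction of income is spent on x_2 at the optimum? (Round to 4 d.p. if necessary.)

share on x_2 = 0.4107

Substituting into the budget: x_1* = 5 + 0.75·(m − 5·p_1 − 4·p_2)/p_1, and x_2* = 4 + 0.25·(…)/p_2.
Discretionary income = 215 − 5·10 − 4·15.68 = 102.28; x_1* = 5 + 0.75·102.28/10 = 12.671; x_2* = 4 + 0.25·102.28/15.68 = 5.6307.
Expenditure on x_2: 15.68·5.6307 = 88.29; share = 0.4107.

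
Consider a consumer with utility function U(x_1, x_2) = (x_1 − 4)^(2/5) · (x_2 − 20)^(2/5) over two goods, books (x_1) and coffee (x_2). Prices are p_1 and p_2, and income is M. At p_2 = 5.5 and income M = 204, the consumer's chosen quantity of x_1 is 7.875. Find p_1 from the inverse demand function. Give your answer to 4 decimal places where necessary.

p_1 = 8

This is Cobb-Douglas in (x_1−4, x_2−20): tangency gives 0.4·p_2·(x_2−20) = 0.4·p_1·(x_1−4).
Substituting into the budget: x_1* = 4 + 0.5·(M − 4·p_1 − 20·p_2)/p_1, and x_2* = 20 + 0.5·(…)/p_2.
Set x_1* = 7.875 in the demand function and solve for p_1: p_1 = 8.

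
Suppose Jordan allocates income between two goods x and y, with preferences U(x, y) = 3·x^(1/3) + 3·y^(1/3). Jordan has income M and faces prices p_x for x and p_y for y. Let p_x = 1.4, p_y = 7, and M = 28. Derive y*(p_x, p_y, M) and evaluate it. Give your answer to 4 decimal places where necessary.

y* = 1.2361

Substitute y = (y/x)·x into the budget: x* = M/(p_x + p_y·(y/x)).
Numerically y/x = 0.089443, so x* = 28/(1.4 + 7·0.089443) = 13.8197 and y* = 0.089443·13.8197 = 1.2361.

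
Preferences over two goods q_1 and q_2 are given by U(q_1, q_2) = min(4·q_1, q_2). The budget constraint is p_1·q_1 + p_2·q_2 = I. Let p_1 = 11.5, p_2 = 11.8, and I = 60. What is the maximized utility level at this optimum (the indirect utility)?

Leontief preferences: the optimum is at the kink where q_1/1 = q_2/4, i.e. q_2 = 4·q_1.
Budget: p_1·q_1 + p_2·4·q_1 = I, so (p_1 + 4·p_2)·q_1 = I.
Demand: q_1*(p_1,p_2,I) = I/(p_1 + 4·p_2), q_2* = 4·I/(p_1 + 4·p_2).
Here 11.5 + 4·11.8 = 58.7, giving q_1* = 1.0221 and q_2* = 4.0886.
Utility at the optimum: U(1.0221, 4.0886) = 4.0886.

V = 4.0886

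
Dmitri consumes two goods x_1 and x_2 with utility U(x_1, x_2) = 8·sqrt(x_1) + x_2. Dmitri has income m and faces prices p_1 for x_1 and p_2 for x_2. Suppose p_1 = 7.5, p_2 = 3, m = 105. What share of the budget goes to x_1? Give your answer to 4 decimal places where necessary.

share on x_1 = 0.1829

Solve: √x_1 = 4·p_2/p_1, so x_1*(p_1,p_2) = (4·p_2/p_1)², and x_2* = (m − p_1·x_1*)/p_2.
Plugging in: x_1* = (4·3/7.5)² = 2.56, x_2* = 28.6.
Expenditure on x_1: 7.5·2.56 = 19.2; share = 0.1829.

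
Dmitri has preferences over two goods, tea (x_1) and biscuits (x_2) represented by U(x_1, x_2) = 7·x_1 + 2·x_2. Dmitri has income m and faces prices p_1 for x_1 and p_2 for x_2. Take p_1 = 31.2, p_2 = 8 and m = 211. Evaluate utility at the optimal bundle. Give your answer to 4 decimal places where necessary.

Perfect substitutes: compare marginal utility per dollar. 7/p_1 vs 2/p_2 → 0.2244 vs 0.25.
x_2 gives more utility per dollar, so spend all income on x_2: x_2* = m/p_2, x_1* = 0.
Numerically: x_1* = 0, x_2* = 26.375.
Utility at the optimum: U(0, 26.375) = 52.75.

V = 52.75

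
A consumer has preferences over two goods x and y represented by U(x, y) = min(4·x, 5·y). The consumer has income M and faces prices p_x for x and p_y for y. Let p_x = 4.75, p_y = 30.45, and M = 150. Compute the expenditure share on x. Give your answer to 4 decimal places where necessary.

share on x = 0.1632

Leontief preferences: the optimum is at the kink where x/5 = y/4, i.e. y = (4/5)·x.
Budget: p_x·x + p_y·(4/5)·x = M, so (5·p_x + 4·p_y)·x = 5·M.
Demand: x*(p_x,p_y,M) = 5·M/(5·p_x + 4·p_y), y* = 4·M/(5·p_x + 4·p_y).
Here 5·4.75 + 4·30.45 = 145.55, giving x* = 5.1529 and y* = 4.1223.
Expenditure on x: 4.75·5.1529 = 24.4761; share = 0.1632.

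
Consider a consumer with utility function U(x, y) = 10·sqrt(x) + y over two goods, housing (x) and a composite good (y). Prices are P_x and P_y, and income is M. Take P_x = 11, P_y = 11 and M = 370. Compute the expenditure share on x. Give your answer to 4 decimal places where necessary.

MU_x = 5/√x, MU_y = 1. Tangency: 5/√x = P_x/P_y.
Thus x* = (5·P_y/P_x)² — independent of M — with the rest of income spent on y.
Plugging in: x* = (5·11/11)² = 25, y* = 8.6364.
Expenditure on x: 11·25 = 275; share = 0.7432.

share on x = 0.7432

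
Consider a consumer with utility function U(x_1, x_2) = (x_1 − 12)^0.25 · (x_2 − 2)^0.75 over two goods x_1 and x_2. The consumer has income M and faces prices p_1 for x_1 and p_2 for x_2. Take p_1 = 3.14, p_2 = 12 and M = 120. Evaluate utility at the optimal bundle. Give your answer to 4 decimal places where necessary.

V = 3.8724

MRS = (1/3)·(x_2−2)/(x_1−12). Tangency with p_1/p_2 gives x_2−2 = 3·(p_1/p_2)·(x_1−12).
Substituting into the budget: x_1* = 12 + 0.25·(M − 12·p_1 − 2·p_2)/p_1, and x_2* = 2 + 0.75·(…)/p_2.
Discretionary income = 120 − 12·3.14 − 2·12 = 58.32; x_1* = 12 + 0.25·58.32/3.14 = 16.6433; x_2* = 2 + 0.75·58.32/12 = 5.645.
Utility at the optimum: U(16.6433, 5.645) = 3.8724.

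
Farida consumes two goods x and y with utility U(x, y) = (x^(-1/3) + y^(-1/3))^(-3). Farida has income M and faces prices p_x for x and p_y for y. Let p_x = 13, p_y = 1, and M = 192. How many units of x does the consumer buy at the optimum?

MU_x ∝ x^(-4/3), MU_y ∝ y^(-4/3), so MRS = (y/x)^(4/3) = p_x/p_y.
Hence y/x = (p_x/p_y)^(1/(4/3)), i.e. raised to the 0.75 power.
With the ratio pinned down, the budget gives x* = M/(p_x + p_y·(y/x)) and y* = (y/x)·x*.
Numerically y/x = 6.846325, so x* = 192/(13 + 1·6.846325) = 9.6743.

x* = 9.6743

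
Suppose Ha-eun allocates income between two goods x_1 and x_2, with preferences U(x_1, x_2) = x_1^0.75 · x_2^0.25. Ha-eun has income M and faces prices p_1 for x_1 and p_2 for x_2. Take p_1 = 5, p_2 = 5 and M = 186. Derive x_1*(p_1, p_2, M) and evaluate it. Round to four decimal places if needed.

MU_x_1/MU_x_2 = (0.75·x_2)/(0.25·x_1); tangency sets this equal to p_1/p_2.
Rearranging, p_2·x_2 = (1/3)·p_1·x_1. Substituting into the budget gives p_1·x_1·(1 + (1/3)) = M.
Demand: x_1*(p_1,p_2,M) = 0.75·M/p_1 and x_2* = 0.25·M/p_2.
At p_1=5, p_2=5, M=186: x_1* = 0.75·186/5 = 27.9.

x_1* = 27.9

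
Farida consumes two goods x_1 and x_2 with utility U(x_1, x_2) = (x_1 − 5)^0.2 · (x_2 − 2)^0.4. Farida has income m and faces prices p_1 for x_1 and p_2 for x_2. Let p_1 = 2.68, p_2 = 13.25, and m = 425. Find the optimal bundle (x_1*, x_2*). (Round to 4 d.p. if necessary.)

MRS = (1/2)·(x_2−2)/(x_1−5). Tangency with p_1/p_2 gives x_2−2 = 2·(p_1/p_2)·(x_1−5).
Substituting into the budget: x_1* = 5 + 1/3·(m − 5·p_1 − 2·p_2)/p_1, and x_2* = 2 + 2/3·(…)/p_2.
Discretionary income = 425 − 5·2.68 − 2·13.25 = 385.1; x_1* = 5 + 1/3·385.1/2.68 = 52.898; x_2* = 2 + 2/3·385.1/13.25 = 21.3761.

x_1* = 52.898, x_2* = 21.3761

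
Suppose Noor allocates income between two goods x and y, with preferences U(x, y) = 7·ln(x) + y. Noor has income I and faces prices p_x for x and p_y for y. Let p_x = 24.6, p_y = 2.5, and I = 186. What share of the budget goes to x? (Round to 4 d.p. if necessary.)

MU_x = 7/x, MU_y = 1. Tangency: 7/x = p_x/p_y.
So x*(p_x,p_y) = 7·p_y/p_x, independent of income; and y* = (I − 7·p_y)/p_y.
At the given prices: x* = 7·2.5/24.6 = 0.7114, and y* = 67.4.
Expenditure on x: 24.6·0.7114 = 17.5; share = 0.0941.

share on x = 0.0941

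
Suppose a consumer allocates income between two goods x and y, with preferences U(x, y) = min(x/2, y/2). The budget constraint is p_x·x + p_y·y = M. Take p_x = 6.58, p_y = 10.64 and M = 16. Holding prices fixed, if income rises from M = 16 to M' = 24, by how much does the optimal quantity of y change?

Leontief preferences: the optimum is at the kink where x/2 = y/2, i.e. y = x.
Budget: p_x·x + p_y·x = M, so (2·p_x + 2·p_y)·x = 2·M.
Demand: x*(p_x,p_y,M) = 2·M/(2·p_x + 2·p_y), y* = 2·M/(2·p_x + 2·p_y).
Here 2·6.58 + 2·10.64 = 34.44, giving y* = 0.9292.
At M' = 24: y* = 1.3937. Change: 1.3937 − 0.9292 = 0.4646.

Δy* = 0.4646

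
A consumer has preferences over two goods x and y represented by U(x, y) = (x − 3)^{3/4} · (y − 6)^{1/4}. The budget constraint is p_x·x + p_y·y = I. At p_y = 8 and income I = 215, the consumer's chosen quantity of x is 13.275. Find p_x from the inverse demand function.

p_x = 10

MRS = 3·(y−6)/(x−3). Tangency with p_x/p_y gives y−6 = (1/3)·(p_x/p_y)·(x−3).
After buying the subsistence bundle (3, 6), a share 0.75 of the remaining income goes to x: x* = 3 + 0.75·(I − 3p_x − 6p_y)/p_x.
Set x* = 13.275 in the demand function and solve for p_x: p_x = 10.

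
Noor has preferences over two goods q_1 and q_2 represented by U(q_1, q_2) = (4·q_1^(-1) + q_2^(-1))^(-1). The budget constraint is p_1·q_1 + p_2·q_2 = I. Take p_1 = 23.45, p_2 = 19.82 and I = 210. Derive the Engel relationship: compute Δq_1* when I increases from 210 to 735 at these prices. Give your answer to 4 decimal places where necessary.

Numerically q_2/q_1 = 0.543863, so q_1* = 210/(23.45 + 19.82·0.543863) = 6.1351.
At I' = 735: q_1* = 21.4728. Change: 21.4728 − 6.1351 = 15.3377.

Δq_1* = 15.3377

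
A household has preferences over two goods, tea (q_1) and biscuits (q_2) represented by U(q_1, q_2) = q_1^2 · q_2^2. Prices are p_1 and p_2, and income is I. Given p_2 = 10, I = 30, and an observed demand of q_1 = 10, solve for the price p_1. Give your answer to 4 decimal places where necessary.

p_1 = 1.5

Tangency: MRS = q_2/q_1 = p_1/p_2.
So 2·p_2·q_2 = 2·p_1·q_1; combined with the budget, a share 0.5 of income goes to q_1.
Demand: q_1*(p_1,p_2,I) = 0.5·I/p_1 and q_2* = 0.5·I/p_2.
Set q_1* = 10 in the demand function and solve for p_1: p_1 = 1.5.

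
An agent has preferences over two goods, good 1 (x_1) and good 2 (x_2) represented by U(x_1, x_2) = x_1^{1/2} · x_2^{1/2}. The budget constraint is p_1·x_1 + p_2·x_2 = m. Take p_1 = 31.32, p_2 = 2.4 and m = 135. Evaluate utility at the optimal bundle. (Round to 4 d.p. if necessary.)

V = 7.7855

The MRS is x_2/x_1. Set MRS = p_1/p_2.
Rearranging, p_2·x_2 = p_1·x_1. Substituting into the budget gives p_1·x_1·(1 + 1) = m.
Demand: x_1*(p_1,p_2,m) = 0.5·m/p_1 and x_2* = 0.5·m/p_2.
At p_1=31.32, p_2=2.4, m=135: x_1* = 0.5·135/31.32 = 2.1552, x_2* = 28.125.
Utility at the optimum: U(2.1552, 28.125) = 7.7855.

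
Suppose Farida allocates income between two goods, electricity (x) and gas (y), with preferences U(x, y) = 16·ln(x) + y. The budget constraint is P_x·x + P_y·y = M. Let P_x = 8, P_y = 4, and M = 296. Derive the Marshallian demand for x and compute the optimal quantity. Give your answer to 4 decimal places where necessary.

x* = 8

Set MRS = P_x/P_y: (16/x)/1 = P_x/P_y.
So x*(P_x,P_y) = 16·P_y/P_x, independent of income; and y* = (M − 16·P_y)/P_y.
At the given prices: x* = 16·4/8 = 8.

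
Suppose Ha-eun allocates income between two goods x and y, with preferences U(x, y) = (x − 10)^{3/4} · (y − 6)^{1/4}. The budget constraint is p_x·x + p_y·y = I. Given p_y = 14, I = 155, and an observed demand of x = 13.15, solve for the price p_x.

p_x = 5

Let x' = x−10, y' = y−6. MRS = 3·y'/x' = p_x/p_y.
Substituting into the budget: x* = 10 + 0.75·(I − 10·p_x − 6·p_y)/p_x, and y* = 6 + 0.25·(…)/p_y.
Set x* = 13.15 in the demand function and solve for p_x: p_x = 5.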